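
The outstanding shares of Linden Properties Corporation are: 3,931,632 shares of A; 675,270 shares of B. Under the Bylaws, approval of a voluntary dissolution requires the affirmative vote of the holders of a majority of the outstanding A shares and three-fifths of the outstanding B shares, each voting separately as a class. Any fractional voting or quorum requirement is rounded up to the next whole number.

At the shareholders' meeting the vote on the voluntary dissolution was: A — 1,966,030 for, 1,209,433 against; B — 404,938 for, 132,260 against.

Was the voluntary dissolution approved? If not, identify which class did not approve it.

Not approved — the B shares did not give the required vote.

A: a majority of 3931632 is 1965817; 1,965,817 required, 1,966,030 in favor — approved.
B: 3/5 of 675270 = 405162; 405,162 required, 404,938 in favor — not approved.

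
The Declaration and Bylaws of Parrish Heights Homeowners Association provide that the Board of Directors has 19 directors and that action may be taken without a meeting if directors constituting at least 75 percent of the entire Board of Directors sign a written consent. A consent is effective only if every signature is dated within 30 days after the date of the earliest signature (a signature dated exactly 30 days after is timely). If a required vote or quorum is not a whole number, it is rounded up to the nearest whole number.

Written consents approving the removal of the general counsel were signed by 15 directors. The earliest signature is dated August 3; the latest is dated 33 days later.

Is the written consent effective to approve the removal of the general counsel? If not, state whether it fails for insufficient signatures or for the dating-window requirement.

Not effective — dating-window requirement not satisfied.

Signatures required: at least 75 percent of 19 — 3/4 of 19 = 14.25, rounded up to 15, so 15 needed; 15 signed. Sufficient.
Dating window: the latest signature is 33 days after the earliest; the limit is 30 days. Outside the window.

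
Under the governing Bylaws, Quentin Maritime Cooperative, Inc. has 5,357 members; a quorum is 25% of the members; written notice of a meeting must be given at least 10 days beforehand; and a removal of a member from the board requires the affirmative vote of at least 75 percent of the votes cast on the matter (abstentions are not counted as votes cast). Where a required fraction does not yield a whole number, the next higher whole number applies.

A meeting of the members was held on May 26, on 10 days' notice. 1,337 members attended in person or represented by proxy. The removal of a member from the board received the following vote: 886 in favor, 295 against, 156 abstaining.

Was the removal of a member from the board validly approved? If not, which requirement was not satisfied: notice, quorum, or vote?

Notice: 10 days given; 10 required. Satisfied.
Quorum: 25% of 5,357 = 1,339.25, rounded up to 1,340; 1,337 present. Not satisfied.
Vote: requires three-fourths of the votes cast (1,337 − 156 abstaining = 1,181); 3/4 of 1181 = 885.75, rounded up to 886, so 886 needed; 886 in favor. Satisfied.

Invalid — quorum requirement not satisfied.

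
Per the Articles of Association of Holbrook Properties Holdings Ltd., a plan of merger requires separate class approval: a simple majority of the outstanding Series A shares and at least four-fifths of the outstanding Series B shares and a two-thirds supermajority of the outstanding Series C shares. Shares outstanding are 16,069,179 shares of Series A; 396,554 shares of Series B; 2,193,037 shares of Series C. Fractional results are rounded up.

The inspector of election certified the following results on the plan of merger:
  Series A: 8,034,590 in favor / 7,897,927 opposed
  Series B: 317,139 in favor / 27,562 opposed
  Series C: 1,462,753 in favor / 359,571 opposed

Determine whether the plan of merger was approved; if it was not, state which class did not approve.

Not approved — the Series B shares did not give the required vote.

Series A: a majority of 16069179 is 8034590; 8,034,590 required, 8,034,590 in favor — approved.
Series B: 4/5 of 396554 = 317243.20, rounded up to 317244; 317,244 required, 317,139 in favor — not approved.
Series C: 2/3 of 2193037 = 1462024.67, rounded up to 1462025; 1,462,025 required, 1,462,753 in favor — approved.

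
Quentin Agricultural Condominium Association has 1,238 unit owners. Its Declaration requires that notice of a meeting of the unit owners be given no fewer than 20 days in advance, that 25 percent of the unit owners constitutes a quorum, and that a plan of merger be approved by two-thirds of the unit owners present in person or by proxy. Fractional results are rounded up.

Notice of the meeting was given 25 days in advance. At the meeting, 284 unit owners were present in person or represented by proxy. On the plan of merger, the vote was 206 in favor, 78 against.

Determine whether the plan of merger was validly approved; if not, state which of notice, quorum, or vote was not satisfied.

Invalid — quorum requirement not satisfied.

Notice: 25 days given; 20 required. Satisfied.
Quorum: 25% of 1,238 = 309.50, rounded up to 310; 284 present. Not satisfied.
Vote: requires two-thirds of those present (284); 2/3 of 284 = 189.33, rounded up to 190, so 190 needed; 206 in favor. Satisfied.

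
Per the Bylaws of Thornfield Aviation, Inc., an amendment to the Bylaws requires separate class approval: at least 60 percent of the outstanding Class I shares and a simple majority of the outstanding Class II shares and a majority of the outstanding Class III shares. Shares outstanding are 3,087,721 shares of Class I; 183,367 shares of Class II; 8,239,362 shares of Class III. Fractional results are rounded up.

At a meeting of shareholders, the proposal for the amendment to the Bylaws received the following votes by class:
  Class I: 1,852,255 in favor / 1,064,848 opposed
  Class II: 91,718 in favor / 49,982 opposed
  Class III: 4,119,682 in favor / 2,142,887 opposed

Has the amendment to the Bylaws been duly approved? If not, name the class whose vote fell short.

Class I: 3/5 of 3087721 = 1852632.60, rounded up to 1852633; 1,852,633 required, 1,852,255 in favor — not approved.
Class II: a majority of 183367 is 91684; 91,684 required, 91,718 in favor — approved.
Class III: a majority of 8239362 is 4119682; 4,119,682 required, 4,119,682 in favor — approved.

Not approved — the Class I shares did not give the required vote.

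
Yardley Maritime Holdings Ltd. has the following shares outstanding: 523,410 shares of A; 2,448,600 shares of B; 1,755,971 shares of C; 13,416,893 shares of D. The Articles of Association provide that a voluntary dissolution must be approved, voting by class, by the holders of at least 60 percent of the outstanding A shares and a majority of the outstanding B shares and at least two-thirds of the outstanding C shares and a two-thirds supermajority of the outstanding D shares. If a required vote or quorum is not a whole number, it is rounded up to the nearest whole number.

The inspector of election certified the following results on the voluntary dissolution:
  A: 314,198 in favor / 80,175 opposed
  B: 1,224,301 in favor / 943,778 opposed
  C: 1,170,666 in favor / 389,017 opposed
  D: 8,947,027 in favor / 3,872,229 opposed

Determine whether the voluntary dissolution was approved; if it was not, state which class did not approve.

Approved — every class gave the required vote.

A: 3/5 of 523410 = 314046; 314,046 required, 314,198 in favor — approved.
B: a majority of 2448600 is 1224301; 1,224,301 required, 1,224,301 in favor — approved.
C: 2/3 of 1755971 = 1170647.33, rounded up to 1170648; 1,170,648 required, 1,170,666 in favor — approved.
D: 2/3 of 13416893 = 8944595.33, rounded up to 8944596; 8,944,596 required, 8,947,027 in favor — approved.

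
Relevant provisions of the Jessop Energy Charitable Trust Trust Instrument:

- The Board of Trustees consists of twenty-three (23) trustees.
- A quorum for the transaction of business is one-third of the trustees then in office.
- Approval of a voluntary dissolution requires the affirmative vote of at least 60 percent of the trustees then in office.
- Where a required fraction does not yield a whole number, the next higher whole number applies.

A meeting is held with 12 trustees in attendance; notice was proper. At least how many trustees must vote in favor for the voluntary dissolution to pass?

14

The voluntary dissolution requires three-fifths of the trustees then in office (23).
3/5 of 23 = 13.80, rounded up to 14.
(Only 12 can vote, so the voluntary dissolution cannot pass at this meeting, but the required vote is still 14.)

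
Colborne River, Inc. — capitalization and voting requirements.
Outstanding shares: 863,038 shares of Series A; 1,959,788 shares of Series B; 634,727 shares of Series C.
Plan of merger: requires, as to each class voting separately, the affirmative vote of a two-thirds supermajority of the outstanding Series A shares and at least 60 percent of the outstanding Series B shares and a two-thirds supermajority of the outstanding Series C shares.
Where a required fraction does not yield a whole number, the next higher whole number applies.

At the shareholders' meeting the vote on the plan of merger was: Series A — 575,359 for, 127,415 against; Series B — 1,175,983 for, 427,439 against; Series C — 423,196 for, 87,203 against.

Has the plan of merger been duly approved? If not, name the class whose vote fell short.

Approved — every class gave the required vote.

Series A: 2/3 of 863038 = 575358.67, rounded up to 575359; 575,359 required, 575,359 in favor — approved.
Series B: 3/5 of 1959788 = 1175872.80, rounded up to 1175873; 1,175,873 required, 1,175,983 in favor — approved.
Series C: 2/3 of 634727 = 423151.33, rounded up to 423152; 423,152 required, 423,196 in favor — approved.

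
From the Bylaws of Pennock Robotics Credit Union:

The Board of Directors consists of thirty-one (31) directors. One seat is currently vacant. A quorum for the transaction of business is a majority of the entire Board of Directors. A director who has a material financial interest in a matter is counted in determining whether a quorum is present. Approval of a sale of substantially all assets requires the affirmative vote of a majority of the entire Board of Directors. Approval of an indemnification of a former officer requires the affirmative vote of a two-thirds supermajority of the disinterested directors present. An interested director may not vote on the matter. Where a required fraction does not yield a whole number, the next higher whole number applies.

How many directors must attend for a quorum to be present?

16

A majority of 31 is 16.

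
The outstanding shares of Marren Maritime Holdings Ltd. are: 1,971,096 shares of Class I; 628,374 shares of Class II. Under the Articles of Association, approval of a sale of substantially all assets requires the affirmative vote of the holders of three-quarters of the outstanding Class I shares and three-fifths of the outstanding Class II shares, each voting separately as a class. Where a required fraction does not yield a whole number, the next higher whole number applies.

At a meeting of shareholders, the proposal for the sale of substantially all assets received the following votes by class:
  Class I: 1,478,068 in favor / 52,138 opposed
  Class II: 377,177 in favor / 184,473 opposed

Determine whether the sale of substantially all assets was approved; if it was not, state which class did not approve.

Class I: 3/4 of 1971096 = 1478322; 1,478,322 required, 1,478,068 in favor — not approved.
Class II: 3/5 of 628374 = 377024.40, rounded up to 377025; 377,025 required, 377,177 in favor — approved.

Not approved — the Class I shares did not give the required vote.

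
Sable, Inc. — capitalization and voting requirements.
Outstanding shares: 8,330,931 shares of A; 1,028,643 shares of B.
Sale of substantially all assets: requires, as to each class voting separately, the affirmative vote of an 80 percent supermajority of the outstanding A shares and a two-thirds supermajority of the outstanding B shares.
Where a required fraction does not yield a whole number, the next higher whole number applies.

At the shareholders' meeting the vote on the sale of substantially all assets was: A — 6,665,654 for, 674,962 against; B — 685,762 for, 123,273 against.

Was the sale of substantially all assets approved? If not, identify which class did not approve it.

Approved — every class gave the required vote.

A: 4/5 of 8330931 = 6664744.80, rounded up to 6664745; 6,664,745 required, 6,665,654 in favor — approved.
B: 2/3 of 1028643 = 685762; 685,762 required, 685,762 in favor — approved.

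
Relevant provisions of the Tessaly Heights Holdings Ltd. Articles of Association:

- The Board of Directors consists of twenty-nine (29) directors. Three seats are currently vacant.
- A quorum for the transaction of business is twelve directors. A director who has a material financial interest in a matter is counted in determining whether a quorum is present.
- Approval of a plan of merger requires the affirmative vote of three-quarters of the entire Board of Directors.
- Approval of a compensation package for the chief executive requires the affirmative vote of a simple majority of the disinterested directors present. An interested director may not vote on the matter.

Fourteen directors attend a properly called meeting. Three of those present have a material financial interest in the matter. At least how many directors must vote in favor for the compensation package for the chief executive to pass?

The compensation package for the chief executive requires a majority of the disinterested directors present (14 − 3 = 11).
A majority of 11 is 6.

6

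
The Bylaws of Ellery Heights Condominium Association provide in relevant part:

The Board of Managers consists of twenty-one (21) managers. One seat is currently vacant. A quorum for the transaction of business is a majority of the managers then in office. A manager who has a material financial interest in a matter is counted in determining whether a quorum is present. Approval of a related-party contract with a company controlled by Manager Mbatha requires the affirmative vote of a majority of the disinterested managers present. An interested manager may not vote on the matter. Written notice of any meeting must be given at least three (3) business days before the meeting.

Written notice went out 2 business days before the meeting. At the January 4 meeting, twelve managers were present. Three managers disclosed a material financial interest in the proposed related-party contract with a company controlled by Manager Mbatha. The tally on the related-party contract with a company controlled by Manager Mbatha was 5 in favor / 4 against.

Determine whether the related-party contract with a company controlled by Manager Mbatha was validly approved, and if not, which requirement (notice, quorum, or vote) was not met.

Notice: 2 business days given; 3 required (2 < 3). Not satisfied.
Quorum: 12 present (interested managers count toward quorum); quorum is 11. Satisfied.
Vote: the related-party contract with a company controlled by Manager Mbatha requires a majority of the disinterested managers present (12 − 3 = 9). A majority of 9 is 5, so 5 affirmative votes are needed; 5 voted in favor. Satisfied.

Invalid — notice requirement not satisfied.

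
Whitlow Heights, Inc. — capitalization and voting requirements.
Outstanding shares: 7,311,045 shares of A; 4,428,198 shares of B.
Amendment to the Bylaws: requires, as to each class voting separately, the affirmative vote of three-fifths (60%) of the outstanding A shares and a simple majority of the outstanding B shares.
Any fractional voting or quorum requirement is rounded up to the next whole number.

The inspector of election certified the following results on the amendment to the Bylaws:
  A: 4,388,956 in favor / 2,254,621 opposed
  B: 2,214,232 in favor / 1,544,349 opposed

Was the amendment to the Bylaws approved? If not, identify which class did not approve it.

Approved — every class gave the required vote.

A: 3/5 of 7311045 = 4386627; 4,386,627 required, 4,388,956 in favor — approved.
B: a majority of 4428198 is 2214100; 2,214,100 required, 2,214,232 in favor — approved.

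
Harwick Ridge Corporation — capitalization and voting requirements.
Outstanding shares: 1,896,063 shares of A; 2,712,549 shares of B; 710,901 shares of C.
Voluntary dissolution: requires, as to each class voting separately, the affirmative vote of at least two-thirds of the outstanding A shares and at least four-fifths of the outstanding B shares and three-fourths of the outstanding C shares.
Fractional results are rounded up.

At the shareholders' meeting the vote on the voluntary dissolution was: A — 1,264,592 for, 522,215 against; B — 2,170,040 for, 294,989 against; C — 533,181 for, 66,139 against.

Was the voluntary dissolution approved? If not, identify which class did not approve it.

A: 2/3 of 1896063 = 1264042; 1,264,042 required, 1,264,592 in favor — approved.
B: 4/5 of 2712549 = 2170039.20, rounded up to 2170040; 2,170,040 required, 2,170,040 in favor — approved.
C: 3/4 of 710901 = 533175.75, rounded up to 533176; 533,176 required, 533,181 in favor — approved.

Approved — every class gave the required vote.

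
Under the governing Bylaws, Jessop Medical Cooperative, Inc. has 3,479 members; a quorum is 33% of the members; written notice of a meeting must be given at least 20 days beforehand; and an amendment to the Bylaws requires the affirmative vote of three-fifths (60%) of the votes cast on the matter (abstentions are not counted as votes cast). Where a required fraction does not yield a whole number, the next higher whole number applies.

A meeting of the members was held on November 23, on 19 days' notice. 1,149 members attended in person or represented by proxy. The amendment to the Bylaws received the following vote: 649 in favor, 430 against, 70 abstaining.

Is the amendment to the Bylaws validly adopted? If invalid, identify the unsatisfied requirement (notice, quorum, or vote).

Invalid — notice requirement not satisfied.

Notice: 19 days given; 20 required. Not satisfied.
Quorum: 33% of 3,479 = 1,148.07, rounded up to 1,149; 1,149 present. Satisfied.
Vote: requires three-fifths of the votes cast (1,149 − 70 abstaining = 1,079); 3/5 of 1079 = 647.40, rounded up to 648, so 648 needed; 649 in favor. Satisfied.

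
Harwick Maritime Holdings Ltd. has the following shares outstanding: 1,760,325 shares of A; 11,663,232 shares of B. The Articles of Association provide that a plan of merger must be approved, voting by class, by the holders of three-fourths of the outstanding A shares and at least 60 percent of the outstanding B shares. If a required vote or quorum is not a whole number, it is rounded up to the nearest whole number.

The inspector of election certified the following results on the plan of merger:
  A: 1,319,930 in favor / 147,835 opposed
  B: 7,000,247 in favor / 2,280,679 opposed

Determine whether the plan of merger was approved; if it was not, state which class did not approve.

Not approved — the A shares did not give the required vote.

A: 3/4 of 1760325 = 1320243.75, rounded up to 1320244; 1,320,244 required, 1,319,930 in favor — not approved.
B: 3/5 of 11663232 = 6997939.20, rounded up to 6997940; 6,997,940 required, 7,000,247 in favor — approved.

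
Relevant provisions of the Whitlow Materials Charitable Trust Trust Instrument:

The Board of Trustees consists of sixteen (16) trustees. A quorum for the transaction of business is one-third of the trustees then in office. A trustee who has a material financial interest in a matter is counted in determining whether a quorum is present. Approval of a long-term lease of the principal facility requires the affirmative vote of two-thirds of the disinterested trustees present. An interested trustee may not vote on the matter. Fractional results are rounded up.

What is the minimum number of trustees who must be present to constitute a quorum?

1/3 of 16 = 5.33, rounded up to 6.

6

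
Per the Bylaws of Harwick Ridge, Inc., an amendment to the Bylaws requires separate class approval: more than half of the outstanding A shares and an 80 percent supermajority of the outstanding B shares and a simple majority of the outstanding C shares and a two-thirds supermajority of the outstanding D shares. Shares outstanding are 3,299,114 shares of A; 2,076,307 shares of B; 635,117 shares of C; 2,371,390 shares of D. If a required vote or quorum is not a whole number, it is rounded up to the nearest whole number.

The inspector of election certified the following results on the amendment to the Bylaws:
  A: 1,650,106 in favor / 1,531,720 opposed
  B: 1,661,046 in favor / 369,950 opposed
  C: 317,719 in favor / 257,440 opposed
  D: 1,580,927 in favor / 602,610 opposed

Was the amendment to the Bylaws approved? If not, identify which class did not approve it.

Approved — every class gave the required vote.

A: a majority of 3299114 is 1649558; 1,649,558 required, 1,650,106 in favor — approved.
B: 4/5 of 2076307 = 1661045.60, rounded up to 1661046; 1,661,046 required, 1,661,046 in favor — approved.
C: a majority of 635117 is 317559; 317,559 required, 317,719 in favor — approved.
D: 2/3 of 2371390 = 1580926.67, rounded up to 1580927; 1,580,927 required, 1,580,927 in favor — approved.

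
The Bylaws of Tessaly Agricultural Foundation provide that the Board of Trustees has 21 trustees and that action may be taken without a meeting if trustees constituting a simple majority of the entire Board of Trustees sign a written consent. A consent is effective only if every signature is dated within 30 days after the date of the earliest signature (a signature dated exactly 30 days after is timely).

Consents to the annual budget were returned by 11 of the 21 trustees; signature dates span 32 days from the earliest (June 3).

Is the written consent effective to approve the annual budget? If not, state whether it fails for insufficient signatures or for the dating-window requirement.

Not effective — dating-window requirement not satisfied.

Signatures required: a simple majority of 21 — a majority of 21 is 11, so 11 needed; 11 signed. Sufficient.
Dating window: the latest signature is 32 days after the earliest; the limit is 30 days. Outside the window.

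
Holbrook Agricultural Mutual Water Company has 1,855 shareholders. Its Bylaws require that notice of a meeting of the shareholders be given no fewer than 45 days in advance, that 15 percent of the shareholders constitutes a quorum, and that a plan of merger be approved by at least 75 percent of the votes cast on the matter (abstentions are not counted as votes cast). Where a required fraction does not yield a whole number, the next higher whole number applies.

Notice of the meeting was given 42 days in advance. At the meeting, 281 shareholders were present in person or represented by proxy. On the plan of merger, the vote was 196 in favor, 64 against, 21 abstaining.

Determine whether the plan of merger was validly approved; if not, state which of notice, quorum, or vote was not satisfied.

Notice: 42 days given; 45 required. Not satisfied.
Quorum: 15% of 1,855 = 278.25, rounded up to 279; 281 present. Satisfied.
Vote: requires three-fourths of the votes cast (281 − 21 abstaining = 260); 3/4 of 260 = 195, so 195 needed; 196 in favor. Satisfied.

Invalid — notice requirement not satisfied.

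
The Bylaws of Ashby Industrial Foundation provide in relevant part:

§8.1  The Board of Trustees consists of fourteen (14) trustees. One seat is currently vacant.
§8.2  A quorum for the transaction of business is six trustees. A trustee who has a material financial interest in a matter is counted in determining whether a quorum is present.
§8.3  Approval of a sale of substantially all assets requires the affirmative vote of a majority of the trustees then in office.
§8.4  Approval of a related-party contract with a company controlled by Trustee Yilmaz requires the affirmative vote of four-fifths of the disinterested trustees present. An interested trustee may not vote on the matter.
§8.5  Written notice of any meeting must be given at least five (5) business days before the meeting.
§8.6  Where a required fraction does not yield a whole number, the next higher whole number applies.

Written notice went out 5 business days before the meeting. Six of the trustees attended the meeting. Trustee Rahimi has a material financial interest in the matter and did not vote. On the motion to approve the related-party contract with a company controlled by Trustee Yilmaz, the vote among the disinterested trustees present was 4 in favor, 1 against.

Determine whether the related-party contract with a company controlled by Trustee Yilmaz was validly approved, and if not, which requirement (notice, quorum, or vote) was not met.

Valid — all requirements satisfied.

Notice: 5 business days given; 5 required (5 ≥ 5). Satisfied.
Quorum: 6 present (interested trustees count toward quorum); quorum is 6. Satisfied.
Vote: the related-party contract with a company controlled by Trustee Yilmaz requires four-fifths of the disinterested trustees present (6 − 1 = 5). 4/5 of 5 = 4, so 4 affirmative votes are needed; 4 voted in favor. Satisfied.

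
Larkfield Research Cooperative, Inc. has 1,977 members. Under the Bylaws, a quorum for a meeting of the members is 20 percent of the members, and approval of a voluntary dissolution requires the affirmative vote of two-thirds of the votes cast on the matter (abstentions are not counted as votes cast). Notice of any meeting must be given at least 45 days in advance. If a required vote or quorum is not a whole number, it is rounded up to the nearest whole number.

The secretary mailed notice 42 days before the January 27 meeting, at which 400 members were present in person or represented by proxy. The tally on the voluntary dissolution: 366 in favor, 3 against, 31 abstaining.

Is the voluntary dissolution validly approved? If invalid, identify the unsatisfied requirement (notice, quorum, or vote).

Invalid — notice requirement not satisfied.

Notice: 42 days given; 45 required. Not satisfied.
Quorum: 20% of 1,977 = 395.40, rounded up to 396; 400 present. Satisfied.
Vote: requires two-thirds of the votes cast (400 − 31 abstaining = 369); 2/3 of 369 = 246, so 246 needed; 366 in favor. Satisfied.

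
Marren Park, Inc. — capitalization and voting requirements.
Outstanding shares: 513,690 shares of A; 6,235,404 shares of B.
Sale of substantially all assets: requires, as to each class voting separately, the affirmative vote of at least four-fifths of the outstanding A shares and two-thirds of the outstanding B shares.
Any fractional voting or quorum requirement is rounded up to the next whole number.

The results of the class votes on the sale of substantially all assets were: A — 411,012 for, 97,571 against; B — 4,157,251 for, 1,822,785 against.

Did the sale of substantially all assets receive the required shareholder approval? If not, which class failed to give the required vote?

A: 4/5 of 513690 = 410952; 410,952 required, 411,012 in favor — approved.
B: 2/3 of 6235404 = 4156936; 4,156,936 required, 4,157,251 in favor — approved.

Approved — every class gave the required vote.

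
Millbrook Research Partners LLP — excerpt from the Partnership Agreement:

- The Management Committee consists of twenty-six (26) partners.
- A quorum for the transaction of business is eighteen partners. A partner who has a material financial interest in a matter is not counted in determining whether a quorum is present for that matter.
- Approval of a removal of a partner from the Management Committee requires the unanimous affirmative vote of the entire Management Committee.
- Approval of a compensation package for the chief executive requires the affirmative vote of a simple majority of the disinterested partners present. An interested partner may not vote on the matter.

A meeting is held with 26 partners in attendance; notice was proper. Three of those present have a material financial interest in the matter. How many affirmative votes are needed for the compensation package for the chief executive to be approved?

The compensation package for the chief executive requires a majority of the disinterested partners present (26 − 3 = 23).
A majority of 23 is 12.

12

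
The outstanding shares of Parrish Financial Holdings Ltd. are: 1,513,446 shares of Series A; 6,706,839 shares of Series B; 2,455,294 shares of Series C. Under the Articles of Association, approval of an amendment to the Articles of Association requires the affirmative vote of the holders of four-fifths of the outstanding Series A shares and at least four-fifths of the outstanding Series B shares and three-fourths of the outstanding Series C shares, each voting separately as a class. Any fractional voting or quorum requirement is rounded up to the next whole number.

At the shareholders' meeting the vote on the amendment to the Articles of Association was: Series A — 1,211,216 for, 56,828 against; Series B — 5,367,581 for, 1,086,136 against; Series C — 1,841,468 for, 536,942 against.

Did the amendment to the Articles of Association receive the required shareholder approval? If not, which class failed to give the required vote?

Not approved — the Series C shares did not give the required vote.

Series A: 4/5 of 1513446 = 1210756.80, rounded up to 1210757; 1,210,757 required, 1,211,216 in favor — approved.
Series B: 4/5 of 6706839 = 5365471.20, rounded up to 5365472; 5,365,472 required, 5,367,581 in favor — approved.
Series C: 3/4 of 2455294 = 1841470.50, rounded up to 1841471; 1,841,471 required, 1,841,468 in favor — not approved.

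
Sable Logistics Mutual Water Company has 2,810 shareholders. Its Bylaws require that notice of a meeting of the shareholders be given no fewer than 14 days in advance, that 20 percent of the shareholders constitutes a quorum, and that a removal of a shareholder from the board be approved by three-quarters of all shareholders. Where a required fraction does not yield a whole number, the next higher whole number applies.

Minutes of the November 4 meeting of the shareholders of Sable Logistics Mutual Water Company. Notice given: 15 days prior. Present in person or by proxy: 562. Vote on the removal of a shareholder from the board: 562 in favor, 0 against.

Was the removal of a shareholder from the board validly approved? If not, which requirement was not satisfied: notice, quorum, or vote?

Notice: 15 days given; 14 required. Satisfied.
Quorum: 20% of 2,810 = 562; 562 present. Satisfied.
Vote: requires three-fourths of all shareholders (2,810); 3/4 of 2810 = 2107.50, rounded up to 2108, so 2,108 needed; 562 in favor. Not satisfied.

Invalid — vote requirement not satisfied.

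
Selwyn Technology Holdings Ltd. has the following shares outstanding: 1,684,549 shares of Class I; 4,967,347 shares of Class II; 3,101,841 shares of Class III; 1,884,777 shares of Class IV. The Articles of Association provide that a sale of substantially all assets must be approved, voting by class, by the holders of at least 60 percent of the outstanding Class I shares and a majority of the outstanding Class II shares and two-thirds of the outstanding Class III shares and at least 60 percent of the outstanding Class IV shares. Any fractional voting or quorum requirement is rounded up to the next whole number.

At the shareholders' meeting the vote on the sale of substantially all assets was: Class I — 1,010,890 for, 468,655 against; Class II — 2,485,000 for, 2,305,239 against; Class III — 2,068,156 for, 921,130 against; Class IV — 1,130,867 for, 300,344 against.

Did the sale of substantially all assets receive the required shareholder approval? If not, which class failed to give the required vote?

Class I: 3/5 of 1684549 = 1010729.40, rounded up to 1010730; 1,010,730 required, 1,010,890 in favor — approved.
Class II: a majority of 4967347 is 2483674; 2,483,674 required, 2,485,000 in favor — approved.
Class III: 2/3 of 3101841 = 2067894; 2,067,894 required, 2,068,156 in favor — approved.
Class IV: 3/5 of 1884777 = 1130866.20, rounded up to 1130867; 1,130,867 required, 1,130,867 in favor — approved.

Approved — every class gave the required vote.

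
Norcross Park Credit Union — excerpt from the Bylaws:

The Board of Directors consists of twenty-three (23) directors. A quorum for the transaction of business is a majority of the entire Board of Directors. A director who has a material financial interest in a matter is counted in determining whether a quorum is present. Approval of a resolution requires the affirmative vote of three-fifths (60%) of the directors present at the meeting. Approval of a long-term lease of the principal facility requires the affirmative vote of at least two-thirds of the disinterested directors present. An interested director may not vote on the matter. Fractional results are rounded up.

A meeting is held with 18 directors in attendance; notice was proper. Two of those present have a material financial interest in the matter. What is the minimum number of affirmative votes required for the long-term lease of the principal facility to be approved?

The long-term lease of the principal facility requires two-thirds of the disinterested directors present (18 − 2 = 16).
2/3 of 16 = 10.67, rounded up to 11.

11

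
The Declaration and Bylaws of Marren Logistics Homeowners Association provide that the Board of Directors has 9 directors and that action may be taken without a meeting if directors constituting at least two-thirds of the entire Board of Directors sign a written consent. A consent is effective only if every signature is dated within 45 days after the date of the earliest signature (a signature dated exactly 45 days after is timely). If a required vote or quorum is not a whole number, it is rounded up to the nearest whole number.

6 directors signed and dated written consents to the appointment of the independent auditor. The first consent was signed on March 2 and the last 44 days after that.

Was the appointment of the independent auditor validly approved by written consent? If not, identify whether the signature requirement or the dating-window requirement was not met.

Signatures required: at least two-thirds of 9 — 2/3 of 9 = 6, so 6 needed; 6 signed. Sufficient.
Dating window: the latest signature is 44 days after the earliest; the limit is 45 days. Within the window.

Effective — both the signature and dating-window requirements are satisfied.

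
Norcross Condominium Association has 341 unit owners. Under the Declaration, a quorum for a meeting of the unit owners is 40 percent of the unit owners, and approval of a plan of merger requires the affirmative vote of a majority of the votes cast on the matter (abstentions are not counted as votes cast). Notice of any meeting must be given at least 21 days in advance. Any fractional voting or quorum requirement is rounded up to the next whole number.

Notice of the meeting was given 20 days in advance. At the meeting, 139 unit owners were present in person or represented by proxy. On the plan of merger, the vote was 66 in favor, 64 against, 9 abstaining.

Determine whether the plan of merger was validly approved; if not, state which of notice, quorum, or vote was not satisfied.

Invalid — notice requirement not satisfied.

Notice: 20 days given; 21 required. Not satisfied.
Quorum: 40% of 341 = 136.40, rounded up to 137; 139 present. Satisfied.
Vote: requires a majority of the votes cast (139 − 9 abstaining = 130); a majority of 130 is 66, so 66 needed; 66 in favor. Satisfied.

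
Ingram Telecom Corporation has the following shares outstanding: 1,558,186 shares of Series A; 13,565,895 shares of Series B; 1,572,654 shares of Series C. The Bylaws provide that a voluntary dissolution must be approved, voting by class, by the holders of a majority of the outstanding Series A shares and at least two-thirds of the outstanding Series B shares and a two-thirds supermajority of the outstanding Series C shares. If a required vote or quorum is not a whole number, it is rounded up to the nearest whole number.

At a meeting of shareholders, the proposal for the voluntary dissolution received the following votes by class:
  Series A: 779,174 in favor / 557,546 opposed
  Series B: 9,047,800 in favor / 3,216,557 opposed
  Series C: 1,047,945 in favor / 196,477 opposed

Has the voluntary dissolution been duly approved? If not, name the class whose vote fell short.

Series A: a majority of 1558186 is 779094; 779,094 required, 779,174 in favor — approved.
Series B: 2/3 of 13565895 = 9043930; 9,043,930 required, 9,047,800 in favor — approved.
Series C: 2/3 of 1572654 = 1048436; 1,048,436 required, 1,047,945 in favor — not approved.

Not approved — the Series C shares did not give the required vote.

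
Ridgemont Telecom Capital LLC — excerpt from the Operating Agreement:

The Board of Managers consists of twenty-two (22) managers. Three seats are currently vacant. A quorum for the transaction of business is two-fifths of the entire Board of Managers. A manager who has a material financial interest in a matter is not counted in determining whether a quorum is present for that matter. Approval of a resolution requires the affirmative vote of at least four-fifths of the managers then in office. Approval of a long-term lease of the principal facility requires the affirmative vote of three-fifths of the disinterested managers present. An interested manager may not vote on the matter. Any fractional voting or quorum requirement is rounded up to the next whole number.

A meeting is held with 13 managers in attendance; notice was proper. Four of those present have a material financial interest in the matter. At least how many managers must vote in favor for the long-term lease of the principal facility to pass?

6

The long-term lease of the principal facility requires three-fifths of the disinterested managers present (13 − 4 = 9).
3/5 of 9 = 5.40, rounded up to 6.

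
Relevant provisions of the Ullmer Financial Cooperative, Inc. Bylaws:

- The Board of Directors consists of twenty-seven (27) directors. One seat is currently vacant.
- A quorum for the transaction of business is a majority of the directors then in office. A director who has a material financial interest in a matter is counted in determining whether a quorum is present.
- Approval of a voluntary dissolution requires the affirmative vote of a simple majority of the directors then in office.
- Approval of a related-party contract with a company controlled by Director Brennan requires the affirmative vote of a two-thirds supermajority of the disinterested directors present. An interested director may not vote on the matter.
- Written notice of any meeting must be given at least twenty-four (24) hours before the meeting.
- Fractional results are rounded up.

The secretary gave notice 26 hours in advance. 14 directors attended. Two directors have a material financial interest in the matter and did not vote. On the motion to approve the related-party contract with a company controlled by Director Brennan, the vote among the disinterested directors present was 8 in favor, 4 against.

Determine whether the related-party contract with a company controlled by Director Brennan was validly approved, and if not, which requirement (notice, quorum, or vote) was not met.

Valid — all requirements satisfied.

Notice: 26 hours given; 24 required (26 ≥ 24). Satisfied.
Quorum: 14 present (interested directors count toward quorum); quorum is 14. Satisfied.
Vote: the related-party contract with a company controlled by Director Brennan requires two-thirds of the disinterested directors present (14 − 2 = 12). 2/3 of 12 = 8, so 8 affirmative votes are needed; 8 voted in favor. Satisfied.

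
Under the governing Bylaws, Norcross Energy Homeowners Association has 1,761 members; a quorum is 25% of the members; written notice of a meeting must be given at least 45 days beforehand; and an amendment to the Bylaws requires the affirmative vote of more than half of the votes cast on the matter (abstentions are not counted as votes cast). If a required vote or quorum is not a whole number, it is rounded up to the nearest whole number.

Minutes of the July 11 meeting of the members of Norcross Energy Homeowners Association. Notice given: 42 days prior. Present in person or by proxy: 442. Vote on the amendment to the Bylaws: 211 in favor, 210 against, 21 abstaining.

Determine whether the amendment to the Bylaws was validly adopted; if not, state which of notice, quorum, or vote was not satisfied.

Notice: 42 days given; 45 required. Not satisfied.
Quorum: 25% of 1,761 = 440.25, rounded up to 441; 442 present. Satisfied.
Vote: requires a majority of the votes cast (442 − 21 abstaining = 421); a majority of 421 is 211, so 211 needed; 211 in favor. Satisfied.

Invalid — notice requirement not satisfied.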